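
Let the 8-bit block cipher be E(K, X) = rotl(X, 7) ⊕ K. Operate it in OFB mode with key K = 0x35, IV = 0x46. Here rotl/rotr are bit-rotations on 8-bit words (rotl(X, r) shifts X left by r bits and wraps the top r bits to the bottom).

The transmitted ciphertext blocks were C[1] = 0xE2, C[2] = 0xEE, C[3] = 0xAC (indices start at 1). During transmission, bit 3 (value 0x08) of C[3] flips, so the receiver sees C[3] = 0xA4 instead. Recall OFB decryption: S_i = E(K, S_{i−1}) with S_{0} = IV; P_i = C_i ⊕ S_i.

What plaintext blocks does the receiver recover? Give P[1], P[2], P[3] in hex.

Only C[3] changed, to 0xA4. In OFB, a change in C_i flips the same bit in P_i only; the keystream is unaffected. Decrypting the received ciphertext:
P[1]: S = E(K, 0x46) = 0x16; 0xE2 ⊕ 0x16 = 0xF4.
P[2]: S = E(K, 0x16) = 0x3E; 0xEE ⊕ 0x3E = 0xD0.
P[3]: S = E(K, 0x3E) = 0x2A; 0xA4 ⊕ 0x2A = 0x8E.
Blocks that differ from the original plaintext: P[3].

P[1] = 0xF4, P[2] = 0xD0, P[3] = 0x8E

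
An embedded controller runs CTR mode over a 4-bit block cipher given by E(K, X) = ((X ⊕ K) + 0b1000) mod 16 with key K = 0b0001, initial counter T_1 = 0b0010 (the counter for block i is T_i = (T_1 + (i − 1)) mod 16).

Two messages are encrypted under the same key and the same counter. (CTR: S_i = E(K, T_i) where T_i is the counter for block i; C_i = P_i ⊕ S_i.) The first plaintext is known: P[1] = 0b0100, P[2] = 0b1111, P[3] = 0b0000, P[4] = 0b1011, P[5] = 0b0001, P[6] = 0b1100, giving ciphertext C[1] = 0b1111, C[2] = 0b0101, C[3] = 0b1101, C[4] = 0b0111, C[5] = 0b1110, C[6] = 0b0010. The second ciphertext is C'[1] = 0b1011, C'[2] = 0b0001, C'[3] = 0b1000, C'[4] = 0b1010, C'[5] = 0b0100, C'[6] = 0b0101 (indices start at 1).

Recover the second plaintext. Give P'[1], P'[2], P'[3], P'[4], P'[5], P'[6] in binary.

P'[1] = 0b0000, P'[2] = 0b1011, P'[3] = 0b0101, P'[4] = 0b0110, P'[5] = 0b1011, P'[6] = 0b1011

In CTR with a reused counter, both messages share the same keystream S_i, so C_i ⊕ C'_i = P_i ⊕ P'_i and thus P'_i = P_i ⊕ C_i ⊕ C'_i.
P'[1]: 0b0100 ⊕ 0b1111 ⊕ 0b1011 = 0b0000.
P'[2]: 0b1111 ⊕ 0b0101 ⊕ 0b0001 = 0b1011.
P'[3]: 0b0000 ⊕ 0b1101 ⊕ 0b1000 = 0b0101.
P'[4]: 0b1011 ⊕ 0b0111 ⊕ 0b1010 = 0b0110.
P'[5]: 0b0001 ⊕ 0b1110 ⊕ 0b0100 = 0b1011.
P'[6]: 0b1100 ⊕ 0b0010 ⊕ 0b0101 = 0b1011.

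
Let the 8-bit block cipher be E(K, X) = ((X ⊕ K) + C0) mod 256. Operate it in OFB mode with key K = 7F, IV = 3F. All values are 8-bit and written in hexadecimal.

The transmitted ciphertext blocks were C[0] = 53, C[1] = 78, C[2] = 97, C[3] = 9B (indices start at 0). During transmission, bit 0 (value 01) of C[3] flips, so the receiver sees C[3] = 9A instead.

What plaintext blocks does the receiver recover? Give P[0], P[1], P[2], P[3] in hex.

P[0] = 53, P[1] = 47, P[2] = 97, P[3] = A5

OFB decryption: S_i = E(K, S_{i−1}) with S_{−1} = IV; P_i = C_i ⊕ S_i.
Only C[3] changed, to 9A. In OFB, a change in C_i flips the same bit in P_i only; the keystream is unaffected. Decrypting the received ciphertext:
P[0]: S = E(K, 3F) = 00; 53 ⊕ 00 = 53.
P[1]: S = E(K, 00) = 3F; 78 ⊕ 3F = 47.
P[2]: S = E(K, 3F) = 00; 97 ⊕ 00 = 97.
P[3]: S = E(K, 00) = 3F; 9A ⊕ 3F = A5.
Blocks that differ from the original plaintext: P[3].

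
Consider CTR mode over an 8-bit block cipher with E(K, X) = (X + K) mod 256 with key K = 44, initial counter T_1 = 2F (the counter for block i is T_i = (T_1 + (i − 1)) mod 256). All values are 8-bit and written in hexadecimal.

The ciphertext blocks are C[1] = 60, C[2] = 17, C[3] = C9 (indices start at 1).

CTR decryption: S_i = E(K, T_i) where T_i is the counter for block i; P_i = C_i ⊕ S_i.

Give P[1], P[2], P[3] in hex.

P[1]: T = 2F, S = E(K, T) = 73; 60 ⊕ 73 = 13.
P[2]: T = 30, S = E(K, T) = 74; 17 ⊕ 74 = 63.
P[3]: T = 31, S = E(K, T) = 75; C9 ⊕ 75 = BC.

P[1] = 13, P[2] = 63, P[3] = BC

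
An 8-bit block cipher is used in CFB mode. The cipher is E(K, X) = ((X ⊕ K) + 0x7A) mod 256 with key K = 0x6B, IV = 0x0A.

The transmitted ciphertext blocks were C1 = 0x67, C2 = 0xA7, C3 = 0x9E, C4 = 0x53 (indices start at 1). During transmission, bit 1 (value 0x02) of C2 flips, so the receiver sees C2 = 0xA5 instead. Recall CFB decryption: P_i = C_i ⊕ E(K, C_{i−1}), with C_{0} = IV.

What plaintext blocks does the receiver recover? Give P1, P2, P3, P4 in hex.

P1 = 0xBC, P2 = 0x23, P3 = 0xD6, P4 = 0x3C

Only C2 changed, to 0xA5. In CFB, a change in C_i flips the same bit in P_i and garbles P_{i+1}. Decrypting the received ciphertext:
P1: E(K, 0x0A) = 0xDB; 0x67 ⊕ 0xDB = 0xBC.
P2: E(K, 0x67) = 0x86; 0xA5 ⊕ 0x86 = 0x23.
P3: E(K, 0xA5) = 0x48; 0x9E ⊕ 0x48 = 0xD6.
P4: E(K, 0x9E) = 0x6F; 0x53 ⊕ 0x6F = 0x3C.
Blocks that differ from the original plaintext: P2, P3.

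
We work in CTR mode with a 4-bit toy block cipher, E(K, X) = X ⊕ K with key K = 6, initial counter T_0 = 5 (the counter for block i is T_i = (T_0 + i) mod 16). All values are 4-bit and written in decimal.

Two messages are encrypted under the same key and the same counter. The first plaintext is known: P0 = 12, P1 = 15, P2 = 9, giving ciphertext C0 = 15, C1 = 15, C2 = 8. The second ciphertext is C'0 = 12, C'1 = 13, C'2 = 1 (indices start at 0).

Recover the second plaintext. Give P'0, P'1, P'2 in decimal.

P'0 = 15, P'1 = 13, P'2 = 0

In CTR with a reused counter, both messages share the same keystream S_i, so C_i ⊕ C'_i = P_i ⊕ P'_i and thus P'_i = P_i ⊕ C_i ⊕ C'_i.
P'0: 12 ⊕ 15 ⊕ 12 = 15.
P'1: 15 ⊕ 15 ⊕ 13 = 13.
P'2: 9 ⊕ 8 ⊕ 1 = 0.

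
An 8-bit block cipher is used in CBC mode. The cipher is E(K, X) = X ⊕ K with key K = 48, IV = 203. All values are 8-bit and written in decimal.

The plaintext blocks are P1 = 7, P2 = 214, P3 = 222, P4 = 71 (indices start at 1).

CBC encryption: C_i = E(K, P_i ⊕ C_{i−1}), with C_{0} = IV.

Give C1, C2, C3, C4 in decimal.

C1 = 252, C2 = 26, C3 = 244, C4 = 131

C1: P1 ⊕ 203 = 204; E(K, 204) = 252.
C2: P2 ⊕ 252 = 42; E(K, 42) = 26.
C3: P3 ⊕ 26 = 196; E(K, 196) = 244.
C4: P4 ⊕ 244 = 179; E(K, 179) = 131.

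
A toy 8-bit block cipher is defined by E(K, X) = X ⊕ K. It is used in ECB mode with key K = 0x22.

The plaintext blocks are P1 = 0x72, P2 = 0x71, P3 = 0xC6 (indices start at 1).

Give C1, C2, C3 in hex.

ECB encryption: C_i = E(K, P_i).
C1: E(K, 0x72) = 0x50.
C2: E(K, 0x71) = 0x53.
C3: E(K, 0xC6) = 0xE4.

C1 = 0x50, C2 = 0x53, C3 = 0xE4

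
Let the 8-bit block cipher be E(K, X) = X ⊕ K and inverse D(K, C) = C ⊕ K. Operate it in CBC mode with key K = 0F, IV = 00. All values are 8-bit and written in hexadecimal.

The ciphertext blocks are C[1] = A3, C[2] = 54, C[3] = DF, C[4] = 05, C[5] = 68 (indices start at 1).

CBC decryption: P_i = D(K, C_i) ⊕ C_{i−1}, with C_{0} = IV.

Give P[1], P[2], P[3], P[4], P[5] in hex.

P[1] = AC, P[2] = F8, P[3] = 84, P[4] = D5, P[5] = 62

P[1]: D(K, A3) = AC; AC ⊕ 00 = AC.
P[2]: D(K, 54) = 5B; 5B ⊕ A3 = F8.
P[3]: D(K, DF) = D0; D0 ⊕ 54 = 84.
P[4]: D(K, 05) = 0A; 0A ⊕ DF = D5.
P[5]: D(K, 68) = 67; 67 ⊕ 05 = 62.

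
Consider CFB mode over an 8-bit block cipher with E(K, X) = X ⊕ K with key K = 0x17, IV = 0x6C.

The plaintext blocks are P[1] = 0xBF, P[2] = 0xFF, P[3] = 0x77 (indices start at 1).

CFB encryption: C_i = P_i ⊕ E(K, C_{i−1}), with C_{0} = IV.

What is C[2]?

C[1]: E(K, 0x6C) = 0x7B; 0xBF ⊕ 0x7B = 0xC4.
C[2]: E(K, 0xC4) = 0xD3; 0xFF ⊕ 0xD3 = 0x2C.

C[2] = 0x2C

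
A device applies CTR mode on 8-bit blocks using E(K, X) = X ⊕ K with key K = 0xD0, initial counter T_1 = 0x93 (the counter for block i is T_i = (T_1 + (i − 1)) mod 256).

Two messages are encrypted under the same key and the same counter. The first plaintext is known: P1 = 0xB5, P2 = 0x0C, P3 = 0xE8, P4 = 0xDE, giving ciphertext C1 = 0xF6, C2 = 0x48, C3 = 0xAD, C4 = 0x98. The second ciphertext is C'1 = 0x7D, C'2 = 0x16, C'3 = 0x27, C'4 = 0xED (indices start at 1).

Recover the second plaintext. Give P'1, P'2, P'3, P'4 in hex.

P'1 = 0x3E, P'2 = 0x52, P'3 = 0x62, P'4 = 0xAB

In CTR with a reused counter, both messages share the same keystream S_i, so C_i ⊕ C'_i = P_i ⊕ P'_i and thus P'_i = P_i ⊕ C_i ⊕ C'_i.
P'1: 0xB5 ⊕ 0xF6 ⊕ 0x7D = 0x3E.
P'2: 0x0C ⊕ 0x48 ⊕ 0x16 = 0x52.
P'3: 0xE8 ⊕ 0xAD ⊕ 0x27 = 0x62.
P'4: 0xDE ⊕ 0x98 ⊕ 0xED = 0xAB.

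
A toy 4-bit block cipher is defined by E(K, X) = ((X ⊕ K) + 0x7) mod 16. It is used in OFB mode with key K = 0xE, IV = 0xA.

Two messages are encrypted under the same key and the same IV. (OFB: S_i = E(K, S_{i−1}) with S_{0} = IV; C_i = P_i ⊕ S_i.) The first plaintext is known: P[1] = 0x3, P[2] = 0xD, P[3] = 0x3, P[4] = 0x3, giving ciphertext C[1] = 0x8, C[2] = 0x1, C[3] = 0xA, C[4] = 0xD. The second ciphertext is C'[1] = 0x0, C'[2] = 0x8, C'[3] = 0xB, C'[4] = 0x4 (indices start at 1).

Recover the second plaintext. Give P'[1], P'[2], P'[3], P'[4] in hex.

P'[1] = 0xB, P'[2] = 0x4, P'[3] = 0x2, P'[4] = 0xA

In OFB with a reused IV, both messages share the same keystream S_i, so C_i ⊕ C'_i = P_i ⊕ P'_i and thus P'_i = P_i ⊕ C_i ⊕ C'_i.
P'[1]: 0x3 ⊕ 0x8 ⊕ 0x0 = 0xB.
P'[2]: 0xD ⊕ 0x1 ⊕ 0x8 = 0x4.
P'[3]: 0x3 ⊕ 0xA ⊕ 0xB = 0x2.
P'[4]: 0x3 ⊕ 0xD ⊕ 0x4 = 0xA.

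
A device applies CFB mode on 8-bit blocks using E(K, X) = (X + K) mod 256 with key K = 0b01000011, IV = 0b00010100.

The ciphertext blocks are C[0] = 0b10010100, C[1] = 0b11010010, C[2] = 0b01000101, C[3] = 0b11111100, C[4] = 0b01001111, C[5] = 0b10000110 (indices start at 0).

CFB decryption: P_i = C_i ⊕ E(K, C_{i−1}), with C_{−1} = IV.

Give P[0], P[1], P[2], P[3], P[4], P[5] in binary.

P[0] = 0b11000011, P[1] = 0b00000101, P[2] = 0b01010000, P[3] = 0b01110100, P[4] = 0b01110000, P[5] = 0b00010100

P[0]: E(K, 0b00010100) = 0b01010111; 0b10010100 ⊕ 0b01010111 = 0b11000011.
P[1]: E(K, 0b10010100) = 0b11010111; 0b11010010 ⊕ 0b11010111 = 0b00000101.
P[2]: E(K, 0b11010010) = 0b00010101; 0b01000101 ⊕ 0b00010101 = 0b01010000.
P[3]: E(K, 0b01000101) = 0b10001000; 0b11111100 ⊕ 0b10001000 = 0b01110100.
P[4]: E(K, 0b11111100) = 0b00111111; 0b01001111 ⊕ 0b00111111 = 0b01110000.
P[5]: E(K, 0b01001111) = 0b10010010; 0b10000110 ⊕ 0b10010010 = 0b00010100.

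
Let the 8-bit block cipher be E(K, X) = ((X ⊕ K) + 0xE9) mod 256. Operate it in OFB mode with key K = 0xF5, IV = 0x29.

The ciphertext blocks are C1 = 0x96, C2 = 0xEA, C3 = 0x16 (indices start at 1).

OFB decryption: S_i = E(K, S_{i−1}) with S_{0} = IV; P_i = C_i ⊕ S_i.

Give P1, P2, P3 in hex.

P1 = 0x53, P2 = 0xF3, P3 = 0xC3

P1: S = E(K, 0x29) = 0xC5; 0x96 ⊕ 0xC5 = 0x53.
P2: S = E(K, 0xC5) = 0x19; 0xEA ⊕ 0x19 = 0xF3.
P3: S = E(K, 0x19) = 0xD5; 0x16 ⊕ 0xD5 = 0xC3.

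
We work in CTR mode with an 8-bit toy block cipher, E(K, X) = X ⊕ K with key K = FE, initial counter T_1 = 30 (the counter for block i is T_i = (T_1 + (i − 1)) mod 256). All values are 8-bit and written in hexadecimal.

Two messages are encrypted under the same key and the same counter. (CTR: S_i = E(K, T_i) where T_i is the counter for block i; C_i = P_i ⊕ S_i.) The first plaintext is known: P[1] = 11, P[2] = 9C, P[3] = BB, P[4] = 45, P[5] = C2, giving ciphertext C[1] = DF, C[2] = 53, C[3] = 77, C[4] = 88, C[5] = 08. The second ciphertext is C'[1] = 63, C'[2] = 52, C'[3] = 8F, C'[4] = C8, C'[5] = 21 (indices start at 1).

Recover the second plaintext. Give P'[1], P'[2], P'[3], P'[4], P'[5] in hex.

In CTR with a reused counter, both messages share the same keystream S_i, so C_i ⊕ C'_i = P_i ⊕ P'_i and thus P'_i = P_i ⊕ C_i ⊕ C'_i.
P'[1]: 11 ⊕ DF ⊕ 63 = AD.
P'[2]: 9C ⊕ 53 ⊕ 52 = 9D.
P'[3]: BB ⊕ 77 ⊕ 8F = 43.
P'[4]: 45 ⊕ 88 ⊕ C8 = 05.
P'[5]: C2 ⊕ 08 ⊕ 21 = EB.

P'[1] = AD, P'[2] = 9D, P'[3] = 43, P'[4] = 05, P'[5] = EB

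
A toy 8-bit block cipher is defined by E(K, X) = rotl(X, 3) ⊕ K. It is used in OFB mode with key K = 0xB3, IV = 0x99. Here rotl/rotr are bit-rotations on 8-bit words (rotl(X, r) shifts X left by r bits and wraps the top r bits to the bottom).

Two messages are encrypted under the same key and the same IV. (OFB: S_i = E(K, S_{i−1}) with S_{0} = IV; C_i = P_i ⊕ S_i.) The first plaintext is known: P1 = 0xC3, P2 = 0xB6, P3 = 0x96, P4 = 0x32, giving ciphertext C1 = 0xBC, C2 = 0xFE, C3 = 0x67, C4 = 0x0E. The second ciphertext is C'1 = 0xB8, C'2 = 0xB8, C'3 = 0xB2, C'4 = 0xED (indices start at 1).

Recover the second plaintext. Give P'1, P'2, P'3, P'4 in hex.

In OFB with a reused IV, both messages share the same keystream S_i, so C_i ⊕ C'_i = P_i ⊕ P'_i and thus P'_i = P_i ⊕ C_i ⊕ C'_i.
P'1: 0xC3 ⊕ 0xBC ⊕ 0xB8 = 0xC7.
P'2: 0xB6 ⊕ 0xFE ⊕ 0xB8 = 0xF0.
P'3: 0x96 ⊕ 0x67 ⊕ 0xB2 = 0x43.
P'4: 0x32 ⊕ 0x0E ⊕ 0xED = 0xD1.

P'1 = 0xC7, P'2 = 0xF0, P'3 = 0x43, P'4 = 0xD1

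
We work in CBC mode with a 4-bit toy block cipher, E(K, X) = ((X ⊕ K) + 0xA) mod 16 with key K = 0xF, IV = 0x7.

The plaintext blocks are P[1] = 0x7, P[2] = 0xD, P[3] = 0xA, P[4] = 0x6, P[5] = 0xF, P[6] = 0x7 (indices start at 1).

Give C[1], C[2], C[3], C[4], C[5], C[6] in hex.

C[1] = 0x9, C[2] = 0x5, C[3] = 0xA, C[4] = 0xD, C[5] = 0x7, C[6] = 0x9

CBC encryption: C_i = E(K, P_i ⊕ C_{i−1}), with C_{0} = IV.
C[1]: P[1] ⊕ 0x7 = 0x0; E(K, 0x0) = 0x9.
C[2]: P[2] ⊕ 0x9 = 0x4; E(K, 0x4) = 0x5.
C[3]: P[3] ⊕ 0x5 = 0xF; E(K, 0xF) = 0xA.
C[4]: P[4] ⊕ 0xA = 0xC; E(K, 0xC) = 0xD.
C[5]: P[5] ⊕ 0xD = 0x2; E(K, 0x2) = 0x7.
C[6]: P[6] ⊕ 0x7 = 0x0; E(K, 0x0) = 0x9.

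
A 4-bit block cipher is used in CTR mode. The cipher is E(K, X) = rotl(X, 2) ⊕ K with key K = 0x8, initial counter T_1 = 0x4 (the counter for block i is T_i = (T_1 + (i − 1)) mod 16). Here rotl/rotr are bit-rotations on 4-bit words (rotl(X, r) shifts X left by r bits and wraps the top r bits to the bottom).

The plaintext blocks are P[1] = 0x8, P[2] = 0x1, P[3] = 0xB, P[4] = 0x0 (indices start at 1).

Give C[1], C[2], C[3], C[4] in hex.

C[1] = 0x1, C[2] = 0xC, C[3] = 0xA, C[4] = 0x5

CTR encryption: S_i = E(K, T_i) where T_i is the counter for block i; C_i = P_i ⊕ S_i.
C[1]: T = 0x4, S = E(K, T) = 0x9; 0x8 ⊕ 0x9 = 0x1.
C[2]: T = 0x5, S = E(K, T) = 0xD; 0x1 ⊕ 0xD = 0xC.
C[3]: T = 0x6, S = E(K, T) = 0x1; 0xB ⊕ 0x1 = 0xA.
C[4]: T = 0x7, S = E(K, T) = 0x5; 0x0 ⊕ 0x5 = 0x5.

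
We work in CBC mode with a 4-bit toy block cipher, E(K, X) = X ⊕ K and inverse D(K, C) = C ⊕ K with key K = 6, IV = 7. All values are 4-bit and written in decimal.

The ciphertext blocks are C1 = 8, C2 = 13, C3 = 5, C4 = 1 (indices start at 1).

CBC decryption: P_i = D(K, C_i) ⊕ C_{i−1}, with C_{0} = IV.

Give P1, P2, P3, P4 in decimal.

P1: D(K, 8) = 14; 14 ⊕ 7 = 9.
P2: D(K, 13) = 11; 11 ⊕ 8 = 3.
P3: D(K, 5) = 3; 3 ⊕ 13 = 14.
P4: D(K, 1) = 7; 7 ⊕ 5 = 2.

P1 = 9, P2 = 3, P3 = 14, P4 = 2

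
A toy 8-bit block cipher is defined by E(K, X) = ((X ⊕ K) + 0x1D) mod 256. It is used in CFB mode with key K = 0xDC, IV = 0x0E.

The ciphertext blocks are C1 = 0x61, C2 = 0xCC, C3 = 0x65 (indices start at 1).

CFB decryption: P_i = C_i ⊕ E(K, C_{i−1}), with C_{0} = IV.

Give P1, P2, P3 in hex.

P1: E(K, 0x0E) = 0xEF; 0x61 ⊕ 0xEF = 0x8E.
P2: E(K, 0x61) = 0xDA; 0xCC ⊕ 0xDA = 0x16.
P3: E(K, 0xCC) = 0x2D; 0x65 ⊕ 0x2D = 0x48.

P1 = 0x8E, P2 = 0x16, P3 = 0x48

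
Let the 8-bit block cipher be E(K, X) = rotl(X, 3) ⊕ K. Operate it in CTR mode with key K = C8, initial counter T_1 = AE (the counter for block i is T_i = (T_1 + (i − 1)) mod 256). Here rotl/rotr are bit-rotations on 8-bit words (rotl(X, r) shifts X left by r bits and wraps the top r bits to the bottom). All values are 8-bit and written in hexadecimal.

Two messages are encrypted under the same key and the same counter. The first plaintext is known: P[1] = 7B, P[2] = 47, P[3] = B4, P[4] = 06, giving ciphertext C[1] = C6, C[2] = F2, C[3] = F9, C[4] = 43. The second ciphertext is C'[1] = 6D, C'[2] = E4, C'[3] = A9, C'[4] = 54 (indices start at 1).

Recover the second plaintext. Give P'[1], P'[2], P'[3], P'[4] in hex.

P'[1] = D0, P'[2] = 51, P'[3] = E4, P'[4] = 11

In CTR with a reused counter, both messages share the same keystream S_i, so C_i ⊕ C'_i = P_i ⊕ P'_i and thus P'_i = P_i ⊕ C_i ⊕ C'_i.
P'[1]: 7B ⊕ C6 ⊕ 6D = D0.
P'[2]: 47 ⊕ F2 ⊕ E4 = 51.
P'[3]: B4 ⊕ F9 ⊕ A9 = E4.
P'[4]: 06 ⊕ 43 ⊕ 54 = 11.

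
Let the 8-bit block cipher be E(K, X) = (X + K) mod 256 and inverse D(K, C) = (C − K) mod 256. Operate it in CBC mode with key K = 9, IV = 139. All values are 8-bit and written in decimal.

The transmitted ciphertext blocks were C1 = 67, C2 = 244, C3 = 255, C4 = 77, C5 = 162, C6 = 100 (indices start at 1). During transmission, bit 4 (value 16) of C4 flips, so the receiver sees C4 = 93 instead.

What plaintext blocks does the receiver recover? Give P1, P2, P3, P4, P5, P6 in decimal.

CBC decryption: P_i = D(K, C_i) ⊕ C_{i−1}, with C_{0} = IV.
Only C4 changed, to 93. In CBC, a change in C_i garbles P_i and flips the same bit in P_{i+1}. Decrypting the received ciphertext:
P1: D(K, 67) = 58; 58 ⊕ 139 = 177.
P2: D(K, 244) = 235; 235 ⊕ 67 = 168.
P3: D(K, 255) = 246; 246 ⊕ 244 = 2.
P4: D(K, 93) = 84; 84 ⊕ 255 = 171.
P5: D(K, 162) = 153; 153 ⊕ 93 = 196.
P6: D(K, 100) = 91; 91 ⊕ 162 = 249.
Blocks that differ from the original plaintext: P4, P5.

P1 = 177, P2 = 168, P3 = 2, P4 = 171, P5 = 196, P6 = 249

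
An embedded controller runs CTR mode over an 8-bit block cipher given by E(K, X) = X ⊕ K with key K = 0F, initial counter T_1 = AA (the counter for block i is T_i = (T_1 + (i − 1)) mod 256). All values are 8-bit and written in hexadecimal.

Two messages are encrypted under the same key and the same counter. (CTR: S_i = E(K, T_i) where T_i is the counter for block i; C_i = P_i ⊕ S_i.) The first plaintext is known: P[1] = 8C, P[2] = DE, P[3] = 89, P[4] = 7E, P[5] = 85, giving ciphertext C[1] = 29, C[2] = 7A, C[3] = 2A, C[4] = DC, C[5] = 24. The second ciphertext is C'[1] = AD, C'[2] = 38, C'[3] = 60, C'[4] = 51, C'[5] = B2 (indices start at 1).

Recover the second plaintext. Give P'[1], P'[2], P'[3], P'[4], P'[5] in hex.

P'[1] = 08, P'[2] = 9C, P'[3] = C3, P'[4] = F3, P'[5] = 13

In CTR with a reused counter, both messages share the same keystream S_i, so C_i ⊕ C'_i = P_i ⊕ P'_i and thus P'_i = P_i ⊕ C_i ⊕ C'_i.
P'[1]: 8C ⊕ 29 ⊕ AD = 08.
P'[2]: DE ⊕ 7A ⊕ 38 = 9C.
P'[3]: 89 ⊕ 2A ⊕ 60 = C3.
P'[4]: 7E ⊕ DC ⊕ 51 = F3.
P'[5]: 85 ⊕ 24 ⊕ B2 = 13.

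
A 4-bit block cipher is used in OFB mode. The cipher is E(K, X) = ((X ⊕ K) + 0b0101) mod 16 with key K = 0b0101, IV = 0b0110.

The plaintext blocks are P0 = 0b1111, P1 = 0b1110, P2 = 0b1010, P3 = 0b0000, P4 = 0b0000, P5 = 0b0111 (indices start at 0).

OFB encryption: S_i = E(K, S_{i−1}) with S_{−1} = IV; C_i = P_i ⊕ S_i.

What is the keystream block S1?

0b0010

C0: S = E(K, 0b0110) = 0b1000; 0b1111 ⊕ 0b1000 = 0b0111.
C1: S = E(K, 0b1000) = 0b0010; 0b1110 ⊕ 0b0010 = 0b1100.
So S1 = 0b0010.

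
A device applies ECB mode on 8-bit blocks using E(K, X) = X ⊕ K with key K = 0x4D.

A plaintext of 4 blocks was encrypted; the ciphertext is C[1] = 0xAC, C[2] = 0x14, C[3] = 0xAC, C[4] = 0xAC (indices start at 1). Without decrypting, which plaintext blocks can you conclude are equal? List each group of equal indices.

P[1] = P[3] = P[4]

ECB encrypts each block independently with the same key, so equal ciphertext blocks imply equal plaintext blocks.
C[1] = C[3] = C[4] = 0xAC, so P[1] = P[3] = P[4].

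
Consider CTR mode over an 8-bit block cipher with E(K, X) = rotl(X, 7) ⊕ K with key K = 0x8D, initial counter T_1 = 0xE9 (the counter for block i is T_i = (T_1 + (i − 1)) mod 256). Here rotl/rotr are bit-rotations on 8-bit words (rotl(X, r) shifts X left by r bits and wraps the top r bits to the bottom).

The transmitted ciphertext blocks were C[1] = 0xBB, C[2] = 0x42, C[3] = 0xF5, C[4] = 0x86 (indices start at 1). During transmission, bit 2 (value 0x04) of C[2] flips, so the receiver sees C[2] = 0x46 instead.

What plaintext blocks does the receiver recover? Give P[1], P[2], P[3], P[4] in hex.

P[1] = 0xC2, P[2] = 0xBE, P[3] = 0x8D, P[4] = 0x7D

CTR decryption: S_i = E(K, T_i) where T_i is the counter for block i; P_i = C_i ⊕ S_i.
Only C[2] changed, to 0x46. In CTR, a change in C_i flips the same bit in P_i only; the keystream is unaffected. Decrypting the received ciphertext:
P[1]: T = 0xE9, S = E(K, T) = 0x79; 0xBB ⊕ 0x79 = 0xC2.
P[2]: T = 0xEA, S = E(K, T) = 0xF8; 0x46 ⊕ 0xF8 = 0xBE.
P[3]: T = 0xEB, S = E(K, T) = 0x78; 0xF5 ⊕ 0x78 = 0x8D.
P[4]: T = 0xEC, S = E(K, T) = 0xFB; 0x86 ⊕ 0xFB = 0x7D.
Blocks that differ from the original plaintext: P[2].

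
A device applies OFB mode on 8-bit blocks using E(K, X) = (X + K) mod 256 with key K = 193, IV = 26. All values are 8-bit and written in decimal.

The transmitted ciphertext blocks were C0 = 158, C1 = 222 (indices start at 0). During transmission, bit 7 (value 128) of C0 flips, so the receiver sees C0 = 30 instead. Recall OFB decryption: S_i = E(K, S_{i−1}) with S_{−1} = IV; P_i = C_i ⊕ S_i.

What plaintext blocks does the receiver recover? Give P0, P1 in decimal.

Only C0 changed, to 30. In OFB, a change in C_i flips the same bit in P_i only; the keystream is unaffected. Decrypting the received ciphertext:
P0: S = E(K, 26) = 219; 30 ⊕ 219 = 197.
P1: S = E(K, 219) = 156; 222 ⊕ 156 = 66.
Blocks that differ from the original plaintext: P0.

P0 = 197, P1 = 66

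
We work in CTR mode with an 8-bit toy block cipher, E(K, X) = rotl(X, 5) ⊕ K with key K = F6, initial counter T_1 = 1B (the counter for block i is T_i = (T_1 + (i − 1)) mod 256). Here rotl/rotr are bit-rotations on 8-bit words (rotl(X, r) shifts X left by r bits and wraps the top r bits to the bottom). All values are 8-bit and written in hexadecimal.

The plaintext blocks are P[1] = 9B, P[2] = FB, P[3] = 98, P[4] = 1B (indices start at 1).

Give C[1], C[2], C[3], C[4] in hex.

CTR encryption: S_i = E(K, T_i) where T_i is the counter for block i; C_i = P_i ⊕ S_i.
C[1]: T = 1B, S = E(K, T) = 95; 9B ⊕ 95 = 0E.
C[2]: T = 1C, S = E(K, T) = 75; FB ⊕ 75 = 8E.
C[3]: T = 1D, S = E(K, T) = 55; 98 ⊕ 55 = CD.
C[4]: T = 1E, S = E(K, T) = 35; 1B ⊕ 35 = 2E.

C[1] = 0E, C[2] = 8E, C[3] = CD, C[4] = 2E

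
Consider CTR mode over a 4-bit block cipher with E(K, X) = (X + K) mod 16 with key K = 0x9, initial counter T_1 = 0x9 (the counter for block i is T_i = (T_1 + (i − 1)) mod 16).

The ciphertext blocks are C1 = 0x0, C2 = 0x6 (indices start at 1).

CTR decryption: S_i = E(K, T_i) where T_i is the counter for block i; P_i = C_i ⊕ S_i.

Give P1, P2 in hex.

P1 = 0x2, P2 = 0x5

P1: T = 0x9, S = E(K, T) = 0x2; 0x0 ⊕ 0x2 = 0x2.
P2: T = 0xA, S = E(K, T) = 0x3; 0x6 ⊕ 0x3 = 0x5.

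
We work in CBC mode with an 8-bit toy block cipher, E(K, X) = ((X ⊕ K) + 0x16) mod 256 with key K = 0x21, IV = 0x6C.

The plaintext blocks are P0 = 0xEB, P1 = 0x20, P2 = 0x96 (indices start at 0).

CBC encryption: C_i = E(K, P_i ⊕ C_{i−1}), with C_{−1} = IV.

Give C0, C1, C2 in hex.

C0: P0 ⊕ 0x6C = 0x87; E(K, 0x87) = 0xBC.
C1: P1 ⊕ 0xBC = 0x9C; E(K, 0x9C) = 0xD3.
C2: P2 ⊕ 0xD3 = 0x45; E(K, 0x45) = 0x7A.

C0 = 0xBC, C1 = 0xD3, C2 = 0x7A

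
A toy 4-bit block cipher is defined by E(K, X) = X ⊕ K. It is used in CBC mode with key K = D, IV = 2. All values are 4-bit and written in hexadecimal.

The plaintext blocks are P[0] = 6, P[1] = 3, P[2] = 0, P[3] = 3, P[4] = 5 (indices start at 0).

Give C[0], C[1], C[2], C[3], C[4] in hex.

C[0] = 9, C[1] = 7, C[2] = A, C[3] = 4, C[4] = C

CBC encryption: C_i = E(K, P_i ⊕ C_{i−1}), with C_{−1} = IV.
C[0]: P[0] ⊕ 2 = 4; E(K, 4) = 9.
C[1]: P[1] ⊕ 9 = A; E(K, A) = 7.
C[2]: P[2] ⊕ 7 = 7; E(K, 7) = A.
C[3]: P[3] ⊕ A = 9; E(K, 9) = 4.
C[4]: P[4] ⊕ 4 = 1; E(K, 1) = C.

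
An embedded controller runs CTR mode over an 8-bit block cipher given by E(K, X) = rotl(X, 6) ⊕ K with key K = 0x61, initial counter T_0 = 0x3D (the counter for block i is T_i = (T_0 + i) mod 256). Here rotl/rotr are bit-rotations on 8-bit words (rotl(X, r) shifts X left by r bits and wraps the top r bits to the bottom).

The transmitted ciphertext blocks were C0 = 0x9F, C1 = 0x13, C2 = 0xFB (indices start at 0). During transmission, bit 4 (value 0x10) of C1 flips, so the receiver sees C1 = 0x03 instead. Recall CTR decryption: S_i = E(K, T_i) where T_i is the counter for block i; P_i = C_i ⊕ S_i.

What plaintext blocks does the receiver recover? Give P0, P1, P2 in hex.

P0 = 0xB1, P1 = 0xED, P2 = 0x55

Only C1 changed, to 0x03. In CTR, a change in C_i flips the same bit in P_i only; the keystream is unaffected. Decrypting the received ciphertext:
P0: T = 0x3D, S = E(K, T) = 0x2E; 0x9F ⊕ 0x2E = 0xB1.
P1: T = 0x3E, S = E(K, T) = 0xEE; 0x03 ⊕ 0xEE = 0xED.
P2: T = 0x3F, S = E(K, T) = 0xAE; 0xFB ⊕ 0xAE = 0x55.
Blocks that differ from the original plaintext: P1.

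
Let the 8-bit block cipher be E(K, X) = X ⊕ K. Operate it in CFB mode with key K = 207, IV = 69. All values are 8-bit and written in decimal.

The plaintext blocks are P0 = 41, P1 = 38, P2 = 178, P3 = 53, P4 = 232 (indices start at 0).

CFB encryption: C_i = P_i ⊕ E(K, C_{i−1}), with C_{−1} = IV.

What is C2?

C2 = 55

C0: E(K, 69) = 138; 41 ⊕ 138 = 163.
C1: E(K, 163) = 108; 38 ⊕ 108 = 74.
C2: E(K, 74) = 133; 178 ⊕ 133 = 55.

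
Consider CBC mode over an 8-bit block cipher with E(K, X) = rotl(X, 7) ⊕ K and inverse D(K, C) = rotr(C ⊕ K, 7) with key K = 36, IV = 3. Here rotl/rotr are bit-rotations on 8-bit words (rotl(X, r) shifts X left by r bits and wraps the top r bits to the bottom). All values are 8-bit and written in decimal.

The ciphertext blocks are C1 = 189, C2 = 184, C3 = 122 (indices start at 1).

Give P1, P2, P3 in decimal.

CBC decryption: P_i = D(K, C_i) ⊕ C_{i−1}, with C_{0} = IV.
P1: D(K, 189) = 51; 51 ⊕ 3 = 48.
P2: D(K, 184) = 57; 57 ⊕ 189 = 132.
P3: D(K, 122) = 188; 188 ⊕ 184 = 4.

P1 = 48, P2 = 132, P3 = 4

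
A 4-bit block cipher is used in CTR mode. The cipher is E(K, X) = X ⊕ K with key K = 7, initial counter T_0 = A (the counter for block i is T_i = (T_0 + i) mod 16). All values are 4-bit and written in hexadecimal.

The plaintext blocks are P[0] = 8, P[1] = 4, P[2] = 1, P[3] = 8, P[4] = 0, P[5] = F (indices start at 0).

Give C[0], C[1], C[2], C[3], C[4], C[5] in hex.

CTR encryption: S_i = E(K, T_i) where T_i is the counter for block i; C_i = P_i ⊕ S_i.
C[0]: T = A, S = E(K, T) = D; 8 ⊕ D = 5.
C[1]: T = B, S = E(K, T) = C; 4 ⊕ C = 8.
C[2]: T = C, S = E(K, T) = B; 1 ⊕ B = A.
C[3]: T = D, S = E(K, T) = A; 8 ⊕ A = 2.
C[4]: T = E, S = E(K, T) = 9; 0 ⊕ 9 = 9.
C[5]: T = F, S = E(K, T) = 8; F ⊕ 8 = 7.

C[0] = 5, C[1] = 8, C[2] = A, C[3] = 2, C[4] = 9, C[5] = 7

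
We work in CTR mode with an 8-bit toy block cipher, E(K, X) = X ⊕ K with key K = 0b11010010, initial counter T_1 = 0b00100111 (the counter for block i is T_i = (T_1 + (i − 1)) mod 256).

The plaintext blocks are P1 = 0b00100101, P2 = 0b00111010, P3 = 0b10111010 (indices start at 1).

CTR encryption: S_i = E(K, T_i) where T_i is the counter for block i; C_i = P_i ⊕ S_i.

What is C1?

C1: T = 0b00100111, S = E(K, T) = 0b11110101; 0b00100101 ⊕ 0b11110101 = 0b11010000.

C1 = 0b11010000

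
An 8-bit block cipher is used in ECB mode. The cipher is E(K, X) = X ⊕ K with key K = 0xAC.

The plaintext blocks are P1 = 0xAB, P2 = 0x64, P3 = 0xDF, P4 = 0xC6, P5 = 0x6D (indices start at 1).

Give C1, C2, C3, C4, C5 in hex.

ECB encryption: C_i = E(K, P_i).
C1: E(K, 0xAB) = 0x07.
C2: E(K, 0x64) = 0xC8.
C3: E(K, 0xDF) = 0x73.
C4: E(K, 0xC6) = 0x6A.
C5: E(K, 0x6D) = 0xC1.

C1 = 0x07, C2 = 0xC8, C3 = 0x73, C4 = 0x6A, C5 = 0xC1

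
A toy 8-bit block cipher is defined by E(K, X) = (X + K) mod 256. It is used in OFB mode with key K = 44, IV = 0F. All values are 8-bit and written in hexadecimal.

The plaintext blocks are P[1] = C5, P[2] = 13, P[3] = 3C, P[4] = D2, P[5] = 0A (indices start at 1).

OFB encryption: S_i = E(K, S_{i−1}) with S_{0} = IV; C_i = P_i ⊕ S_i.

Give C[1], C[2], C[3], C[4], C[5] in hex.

C[1]: S = E(K, 0F) = 53; C5 ⊕ 53 = 96.
C[2]: S = E(K, 53) = 97; 13 ⊕ 97 = 84.
C[3]: S = E(K, 97) = DB; 3C ⊕ DB = E7.
C[4]: S = E(K, DB) = 1F; D2 ⊕ 1F = CD.
C[5]: S = E(K, 1F) = 63; 0A ⊕ 63 = 69.

C[1] = 96, C[2] = 84, C[3] = E7, C[4] = CD, C[5] = 69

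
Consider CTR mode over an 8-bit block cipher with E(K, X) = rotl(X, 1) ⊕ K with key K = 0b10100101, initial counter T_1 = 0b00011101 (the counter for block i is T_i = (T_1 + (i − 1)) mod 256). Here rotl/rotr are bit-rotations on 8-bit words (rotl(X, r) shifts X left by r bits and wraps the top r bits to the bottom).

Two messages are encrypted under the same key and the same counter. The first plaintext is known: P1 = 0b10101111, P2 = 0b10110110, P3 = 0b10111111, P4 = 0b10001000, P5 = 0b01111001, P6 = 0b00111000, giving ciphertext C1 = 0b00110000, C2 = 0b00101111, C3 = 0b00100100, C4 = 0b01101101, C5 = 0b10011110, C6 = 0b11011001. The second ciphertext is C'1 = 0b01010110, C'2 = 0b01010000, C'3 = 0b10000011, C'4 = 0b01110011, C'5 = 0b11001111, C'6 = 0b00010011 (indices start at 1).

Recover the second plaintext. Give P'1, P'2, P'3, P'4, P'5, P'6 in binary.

In CTR with a reused counter, both messages share the same keystream S_i, so C_i ⊕ C'_i = P_i ⊕ P'_i and thus P'_i = P_i ⊕ C_i ⊕ C'_i.
P'1: 0b10101111 ⊕ 0b00110000 ⊕ 0b01010110 = 0b11001001.
P'2: 0b10110110 ⊕ 0b00101111 ⊕ 0b01010000 = 0b11001001.
P'3: 0b10111111 ⊕ 0b00100100 ⊕ 0b10000011 = 0b00011000.
P'4: 0b10001000 ⊕ 0b01101101 ⊕ 0b01110011 = 0b10010110.
P'5: 0b01111001 ⊕ 0b10011110 ⊕ 0b11001111 = 0b00101000.
P'6: 0b00111000 ⊕ 0b11011001 ⊕ 0b00010011 = 0b11110010.

P'1 = 0b11001001, P'2 = 0b11001001, P'3 = 0b00011000, P'4 = 0b10010110, P'5 = 0b00101000, P'6 = 0b11110010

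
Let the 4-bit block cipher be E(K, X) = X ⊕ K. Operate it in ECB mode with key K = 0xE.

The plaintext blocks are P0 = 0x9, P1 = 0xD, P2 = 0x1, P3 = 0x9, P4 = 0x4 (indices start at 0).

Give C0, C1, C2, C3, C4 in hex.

ECB encryption: C_i = E(K, P_i).
C0: E(K, 0x9) = 0x7.
C1: E(K, 0xD) = 0x3.
C2: E(K, 0x1) = 0xF.
C3: E(K, 0x9) = 0x7.
C4: E(K, 0x4) = 0xA.

C0 = 0x7, C1 = 0x3, C2 = 0xF, C3 = 0x7, C4 = 0xA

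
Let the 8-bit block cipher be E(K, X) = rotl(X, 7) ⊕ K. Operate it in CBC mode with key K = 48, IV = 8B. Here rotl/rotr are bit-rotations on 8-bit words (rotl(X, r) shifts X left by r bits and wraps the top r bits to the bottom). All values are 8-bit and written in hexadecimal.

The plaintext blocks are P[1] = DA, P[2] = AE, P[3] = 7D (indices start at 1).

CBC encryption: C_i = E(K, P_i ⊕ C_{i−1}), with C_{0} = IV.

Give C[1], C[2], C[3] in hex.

C[1]: P[1] ⊕ 8B = 51; E(K, 51) = E0.
C[2]: P[2] ⊕ E0 = 4E; E(K, 4E) = 6F.
C[3]: P[3] ⊕ 6F = 12; E(K, 12) = 41.

C[1] = E0, C[2] = 6F, C[3] = 41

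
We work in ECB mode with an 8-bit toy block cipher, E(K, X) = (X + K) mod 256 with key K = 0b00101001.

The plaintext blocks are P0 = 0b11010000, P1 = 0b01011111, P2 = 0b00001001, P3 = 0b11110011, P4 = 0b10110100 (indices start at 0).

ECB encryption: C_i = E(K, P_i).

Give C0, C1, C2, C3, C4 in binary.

C0: E(K, 0b11010000) = 0b11111001.
C1: E(K, 0b01011111) = 0b10001000.
C2: E(K, 0b00001001) = 0b00110010.
C3: E(K, 0b11110011) = 0b00011100.
C4: E(K, 0b10110100) = 0b11011101.

C0 = 0b11111001, C1 = 0b10001000, C2 = 0b00110010, C3 = 0b00011100, C4 = 0b11011101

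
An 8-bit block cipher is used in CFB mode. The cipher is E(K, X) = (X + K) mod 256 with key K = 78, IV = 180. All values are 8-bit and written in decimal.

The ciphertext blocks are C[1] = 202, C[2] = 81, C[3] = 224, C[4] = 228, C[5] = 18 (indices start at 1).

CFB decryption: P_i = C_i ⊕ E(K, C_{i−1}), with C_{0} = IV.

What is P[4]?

P[4]: E(K, 224) = 46; 228 ⊕ 46 = 202.

P[4] = 202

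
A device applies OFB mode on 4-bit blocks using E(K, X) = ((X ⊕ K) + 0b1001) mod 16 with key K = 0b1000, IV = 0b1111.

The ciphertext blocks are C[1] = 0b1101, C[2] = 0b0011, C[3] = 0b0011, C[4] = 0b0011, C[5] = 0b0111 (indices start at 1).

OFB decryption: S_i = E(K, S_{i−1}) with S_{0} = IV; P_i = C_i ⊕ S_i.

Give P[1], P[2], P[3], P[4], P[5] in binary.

P[1]: S = E(K, 0b1111) = 0b0000; 0b1101 ⊕ 0b0000 = 0b1101.
P[2]: S = E(K, 0b0000) = 0b0001; 0b0011 ⊕ 0b0001 = 0b0010.
P[3]: S = E(K, 0b0001) = 0b0010; 0b0011 ⊕ 0b0010 = 0b0001.
P[4]: S = E(K, 0b0010) = 0b0011; 0b0011 ⊕ 0b0011 = 0b0000.
P[5]: S = E(K, 0b0011) = 0b0100; 0b0111 ⊕ 0b0100 = 0b0011.

P[1] = 0b1101, P[2] = 0b0010, P[3] = 0b0001, P[4] = 0b0000, P[5] = 0b0011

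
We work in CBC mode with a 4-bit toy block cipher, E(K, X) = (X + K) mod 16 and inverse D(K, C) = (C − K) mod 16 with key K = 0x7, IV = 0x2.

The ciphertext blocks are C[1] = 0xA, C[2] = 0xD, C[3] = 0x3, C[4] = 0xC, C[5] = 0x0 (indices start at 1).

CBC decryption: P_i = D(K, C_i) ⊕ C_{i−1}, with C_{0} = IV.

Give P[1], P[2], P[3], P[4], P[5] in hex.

P[1] = 0x1, P[2] = 0xC, P[3] = 0x1, P[4] = 0x6, P[5] = 0x5

P[1]: D(K, 0xA) = 0x3; 0x3 ⊕ 0x2 = 0x1.
P[2]: D(K, 0xD) = 0x6; 0x6 ⊕ 0xA = 0xC.
P[3]: D(K, 0x3) = 0xC; 0xC ⊕ 0xD = 0x1.
P[4]: D(K, 0xC) = 0x5; 0x5 ⊕ 0x3 = 0x6.
P[5]: D(K, 0x0) = 0x9; 0x9 ⊕ 0xC = 0x5.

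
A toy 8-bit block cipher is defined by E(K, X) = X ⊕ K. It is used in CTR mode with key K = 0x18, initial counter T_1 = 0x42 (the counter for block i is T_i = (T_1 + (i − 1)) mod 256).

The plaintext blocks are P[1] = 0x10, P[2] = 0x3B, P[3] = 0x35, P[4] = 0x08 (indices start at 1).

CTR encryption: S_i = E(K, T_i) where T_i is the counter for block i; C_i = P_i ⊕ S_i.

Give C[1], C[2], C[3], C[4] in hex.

C[1]: T = 0x42, S = E(K, T) = 0x5A; 0x10 ⊕ 0x5A = 0x4A.
C[2]: T = 0x43, S = E(K, T) = 0x5B; 0x3B ⊕ 0x5B = 0x60.
C[3]: T = 0x44, S = E(K, T) = 0x5C; 0x35 ⊕ 0x5C = 0x69.
C[4]: T = 0x45, S = E(K, T) = 0x5D; 0x08 ⊕ 0x5D = 0x55.

C[1] = 0x4A, C[2] = 0x60, C[3] = 0x69, C[4] = 0x55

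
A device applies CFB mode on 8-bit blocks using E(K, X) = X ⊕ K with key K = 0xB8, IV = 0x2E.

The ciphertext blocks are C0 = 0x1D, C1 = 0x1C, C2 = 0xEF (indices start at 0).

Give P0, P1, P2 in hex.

CFB decryption: P_i = C_i ⊕ E(K, C_{i−1}), with C_{−1} = IV.
P0: E(K, 0x2E) = 0x96; 0x1D ⊕ 0x96 = 0x8B.
P1: E(K, 0x1D) = 0xA5; 0x1C ⊕ 0xA5 = 0xB9.
P2: E(K, 0x1C) = 0xA4; 0xEF ⊕ 0xA4 = 0x4B.

P0 = 0x8B, P1 = 0xB9, P2 = 0x4B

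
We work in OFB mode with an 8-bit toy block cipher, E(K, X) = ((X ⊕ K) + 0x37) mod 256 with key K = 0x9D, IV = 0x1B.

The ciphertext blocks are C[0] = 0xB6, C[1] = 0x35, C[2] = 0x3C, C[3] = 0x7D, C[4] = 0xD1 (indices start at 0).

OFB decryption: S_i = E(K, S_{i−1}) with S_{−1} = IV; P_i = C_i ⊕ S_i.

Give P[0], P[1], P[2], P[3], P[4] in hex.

P[0]: S = E(K, 0x1B) = 0xBD; 0xB6 ⊕ 0xBD = 0x0B.
P[1]: S = E(K, 0xBD) = 0x57; 0x35 ⊕ 0x57 = 0x62.
P[2]: S = E(K, 0x57) = 0x01; 0x3C ⊕ 0x01 = 0x3D.
P[3]: S = E(K, 0x01) = 0xD3; 0x7D ⊕ 0xD3 = 0xAE.
P[4]: S = E(K, 0xD3) = 0x85; 0xD1 ⊕ 0x85 = 0x54.

P[0] = 0x0B, P[1] = 0x62, P[2] = 0x3D, P[3] = 0xAE, P[4] = 0x54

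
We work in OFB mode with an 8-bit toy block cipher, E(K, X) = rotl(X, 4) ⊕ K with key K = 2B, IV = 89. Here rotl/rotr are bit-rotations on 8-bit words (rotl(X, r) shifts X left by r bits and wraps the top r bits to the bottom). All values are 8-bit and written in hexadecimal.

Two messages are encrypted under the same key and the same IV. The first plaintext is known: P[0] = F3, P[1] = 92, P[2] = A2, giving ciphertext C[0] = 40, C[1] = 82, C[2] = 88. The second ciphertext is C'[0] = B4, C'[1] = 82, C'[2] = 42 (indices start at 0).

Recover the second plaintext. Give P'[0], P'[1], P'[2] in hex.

In OFB with a reused IV, both messages share the same keystream S_i, so C_i ⊕ C'_i = P_i ⊕ P'_i and thus P'_i = P_i ⊕ C_i ⊕ C'_i.
P'[0]: F3 ⊕ 40 ⊕ B4 = 07.
P'[1]: 92 ⊕ 82 ⊕ 82 = 92.
P'[2]: A2 ⊕ 88 ⊕ 42 = 68.

P'[0] = 07, P'[1] = 92, P'[2] = 68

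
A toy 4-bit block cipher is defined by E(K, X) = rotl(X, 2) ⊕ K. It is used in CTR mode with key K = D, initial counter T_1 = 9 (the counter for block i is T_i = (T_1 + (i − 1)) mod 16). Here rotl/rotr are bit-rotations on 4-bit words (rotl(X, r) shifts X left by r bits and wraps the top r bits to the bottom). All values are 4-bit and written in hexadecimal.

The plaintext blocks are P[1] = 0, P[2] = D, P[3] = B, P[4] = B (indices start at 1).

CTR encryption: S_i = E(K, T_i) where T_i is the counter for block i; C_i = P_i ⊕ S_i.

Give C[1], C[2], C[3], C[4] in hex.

C[1]: T = 9, S = E(K, T) = B; 0 ⊕ B = B.
C[2]: T = A, S = E(K, T) = 7; D ⊕ 7 = A.
C[3]: T = B, S = E(K, T) = 3; B ⊕ 3 = 8.
C[4]: T = C, S = E(K, T) = E; B ⊕ E = 5.

C[1] = B, C[2] = A, C[3] = 8, C[4] = 5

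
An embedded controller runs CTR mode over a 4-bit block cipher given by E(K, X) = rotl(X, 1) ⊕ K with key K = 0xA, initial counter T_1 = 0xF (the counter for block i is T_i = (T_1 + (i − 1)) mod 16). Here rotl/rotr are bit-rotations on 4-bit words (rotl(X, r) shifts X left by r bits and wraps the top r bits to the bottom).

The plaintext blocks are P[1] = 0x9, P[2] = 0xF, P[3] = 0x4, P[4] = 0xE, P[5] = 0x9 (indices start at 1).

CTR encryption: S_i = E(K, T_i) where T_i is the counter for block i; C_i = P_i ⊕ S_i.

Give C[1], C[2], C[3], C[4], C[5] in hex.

C[1] = 0xC, C[2] = 0x5, C[3] = 0xC, C[4] = 0x0, C[5] = 0x5

C[1]: T = 0xF, S = E(K, T) = 0x5; 0x9 ⊕ 0x5 = 0xC.
C[2]: T = 0x0, S = E(K, T) = 0xA; 0xF ⊕ 0xA = 0x5.
C[3]: T = 0x1, S = E(K, T) = 0x8; 0x4 ⊕ 0x8 = 0xC.
C[4]: T = 0x2, S = E(K, T) = 0xE; 0xE ⊕ 0xE = 0x0.
C[5]: T = 0x3, S = E(K, T) = 0xC; 0x9 ⊕ 0xC = 0x5.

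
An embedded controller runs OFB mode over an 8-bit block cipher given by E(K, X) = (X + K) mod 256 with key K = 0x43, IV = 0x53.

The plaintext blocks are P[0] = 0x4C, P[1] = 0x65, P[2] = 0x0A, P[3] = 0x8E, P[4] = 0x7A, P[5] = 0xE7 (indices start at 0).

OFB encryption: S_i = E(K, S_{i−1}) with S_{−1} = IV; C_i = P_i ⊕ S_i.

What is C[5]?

C[5] = 0x02

C[0]: S = E(K, 0x53) = 0x96; 0x4C ⊕ 0x96 = 0xDA.
C[1]: S = E(K, 0x96) = 0xD9; 0x65 ⊕ 0xD9 = 0xBC.
C[2]: S = E(K, 0xD9) = 0x1C; 0x0A ⊕ 0x1C = 0x16.
C[3]: S = E(K, 0x1C) = 0x5F; 0x8E ⊕ 0x5F = 0xD1.
C[4]: S = E(K, 0x5F) = 0xA2; 0x7A ⊕ 0xA2 = 0xD8.
C[5]: S = E(K, 0xA2) = 0xE5; 0xE7 ⊕ 0xE5 = 0x02.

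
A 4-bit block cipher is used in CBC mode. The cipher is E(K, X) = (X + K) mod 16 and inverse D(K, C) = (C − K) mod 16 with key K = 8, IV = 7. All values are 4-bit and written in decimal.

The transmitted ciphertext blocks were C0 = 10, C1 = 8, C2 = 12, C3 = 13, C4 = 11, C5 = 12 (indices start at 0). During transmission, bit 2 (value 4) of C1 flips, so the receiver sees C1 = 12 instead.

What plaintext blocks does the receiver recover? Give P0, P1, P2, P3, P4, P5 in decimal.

P0 = 5, P1 = 14, P2 = 8, P3 = 9, P4 = 14, P5 = 15

CBC decryption: P_i = D(K, C_i) ⊕ C_{i−1}, with C_{−1} = IV.
Only C1 changed, to 12. In CBC, a change in C_i garbles P_i and flips the same bit in P_{i+1}. Decrypting the received ciphertext:
P0: D(K, 10) = 2; 2 ⊕ 7 = 5.
P1: D(K, 12) = 4; 4 ⊕ 10 = 14.
P2: D(K, 12) = 4; 4 ⊕ 12 = 8.
P3: D(K, 13) = 5; 5 ⊕ 12 = 9.
P4: D(K, 11) = 3; 3 ⊕ 13 = 14.
P5: D(K, 12) = 4; 4 ⊕ 11 = 15.
Blocks that differ from the original plaintext: P1, P2.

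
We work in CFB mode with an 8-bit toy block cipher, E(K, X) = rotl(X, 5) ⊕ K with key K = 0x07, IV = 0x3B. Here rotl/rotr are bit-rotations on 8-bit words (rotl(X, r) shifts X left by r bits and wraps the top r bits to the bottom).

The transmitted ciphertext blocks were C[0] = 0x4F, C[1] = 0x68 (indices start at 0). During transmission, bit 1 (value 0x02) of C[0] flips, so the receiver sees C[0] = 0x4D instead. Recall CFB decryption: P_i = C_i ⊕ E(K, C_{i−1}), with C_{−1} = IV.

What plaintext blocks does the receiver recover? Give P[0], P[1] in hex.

Only C[0] changed, to 0x4D. In CFB, a change in C_i flips the same bit in P_i and garbles P_{i+1}. Decrypting the received ciphertext:
P[0]: E(K, 0x3B) = 0x60; 0x4D ⊕ 0x60 = 0x2D.
P[1]: E(K, 0x4D) = 0xAE; 0x68 ⊕ 0xAE = 0xC6.
Blocks that differ from the original plaintext: P[0], P[1].

P[0] = 0x2D, P[1] = 0xC6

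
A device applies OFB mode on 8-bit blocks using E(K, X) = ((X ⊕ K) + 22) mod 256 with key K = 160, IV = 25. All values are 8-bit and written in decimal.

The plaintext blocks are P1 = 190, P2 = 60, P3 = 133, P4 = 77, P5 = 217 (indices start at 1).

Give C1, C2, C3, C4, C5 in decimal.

C1 = 113, C2 = 185, C3 = 190, C4 = 252, C5 = 254

OFB encryption: S_i = E(K, S_{i−1}) with S_{0} = IV; C_i = P_i ⊕ S_i.
C1: S = E(K, 25) = 207; 190 ⊕ 207 = 113.
C2: S = E(K, 207) = 133; 60 ⊕ 133 = 185.
C3: S = E(K, 133) = 59; 133 ⊕ 59 = 190.
C4: S = E(K, 59) = 177; 77 ⊕ 177 = 252.
C5: S = E(K, 177) = 39; 217 ⊕ 39 = 254.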